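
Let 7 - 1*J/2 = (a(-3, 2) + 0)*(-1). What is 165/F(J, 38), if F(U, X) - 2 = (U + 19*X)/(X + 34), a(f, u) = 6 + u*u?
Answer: 66/5 ≈ 13.200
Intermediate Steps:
a(f, u) = 6 + u²
J = 34 (J = 14 - 2*((6 + 2²) + 0)*(-1) = 14 - 2*((6 + 4) + 0)*(-1) = 14 - 2*(10 + 0)*(-1) = 14 - 20*(-1) = 14 - 2*(-10) = 14 + 20 = 34)
F(U, X) = 2 + (U + 19*X)/(34 + X) (F(U, X) = 2 + (U + 19*X)/(X + 34) = 2 + (U + 19*X)/(34 + X))
165/F(J, 38) = 165/(((68 + 34 + 21*38)/(34 + 38))) = 165/(((68 + 34 + 798)/72)) = 165/(((1/72)*900)) = 165/(25/2) = 165*(2/25) = 66/5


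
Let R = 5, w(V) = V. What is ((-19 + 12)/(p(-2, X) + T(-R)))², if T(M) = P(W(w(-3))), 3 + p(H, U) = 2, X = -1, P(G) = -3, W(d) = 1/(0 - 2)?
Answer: 49/16 ≈ 3.0625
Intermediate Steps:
W(d) = -½ (W(d) = 1/(-2) = -½)
p(H, U) = -1 (p(H, U) = -3 + 2 = -1)
T(M) = -3
((-19 + 12)/(p(-2, X) + T(-R)))² = ((-19 + 12)/(-1 - 3))² = (-7/(-4))² = (-7*(-¼))² = (7/4)² = 49/16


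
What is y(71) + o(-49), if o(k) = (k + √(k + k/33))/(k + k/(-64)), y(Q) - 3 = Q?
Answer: 4726/63 - 64*I*√1122/14553 ≈ 75.016 - 0.14731*I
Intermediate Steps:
y(Q) = 3 + Q
o(k) = 64*(k + √1122*√k/33)/(63*k) (o(k) = (k + √(k + k*(1/33)))/(k + k*(-1/64)) = (k + √(k + k/33))/(k - k/64) = (k + √(34*k/33))/((63*k/64)) = (k + √1122*√k/33)*(64/(63*k)) = 64*(k + √1122*√k/33)/(63*k))
y(71) + o(-49) = (3 + 71) + (64/63 + 64*√1122/(2079*√(-49))) = 74 + (64/63 + 64*√1122*(-I/7)/2079) = 74 + (64/63 - 64*I*√1122/14553) = 4726/63 - 64*I*√1122/14553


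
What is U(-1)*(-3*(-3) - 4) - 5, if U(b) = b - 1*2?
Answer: -20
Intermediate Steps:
U(b) = -2 + b (U(b) = b - 2 = -2 + b)
U(-1)*(-3*(-3) - 4) - 5 = (-2 - 1)*(-3*(-3) - 4) - 5 = -3*(9 - 4) - 5 = -3*5 - 5 = -15 - 5 = -20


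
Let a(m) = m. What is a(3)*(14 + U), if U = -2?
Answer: 36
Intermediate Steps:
a(3)*(14 + U) = 3*(14 - 2) = 3*12 = 36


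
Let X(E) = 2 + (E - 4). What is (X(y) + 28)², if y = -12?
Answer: 196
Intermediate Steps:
X(E) = -2 + E (X(E) = 2 + (-4 + E) = -2 + E)
(X(y) + 28)² = ((-2 - 12) + 28)² = (-14 + 28)² = 14² = 196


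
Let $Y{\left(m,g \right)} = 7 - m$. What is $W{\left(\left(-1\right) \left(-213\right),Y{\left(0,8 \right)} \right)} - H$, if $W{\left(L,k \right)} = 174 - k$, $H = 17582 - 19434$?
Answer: $2019$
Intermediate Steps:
$H = -1852$ ($H = 17582 - 19434 = -1852$)
$W{\left(\left(-1\right) \left(-213\right),Y{\left(0,8 \right)} \right)} - H = \left(174 - \left(7 - 0\right)\right) - -1852 = \left(174 - \left(7 + 0\right)\right) + 1852 = \left(174 - 7\right) + 1852 = 167 + 1852 = 2019$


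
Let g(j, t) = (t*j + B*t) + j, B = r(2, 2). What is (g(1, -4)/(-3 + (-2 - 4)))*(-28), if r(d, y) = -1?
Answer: 28/9 ≈ 3.1111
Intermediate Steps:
B = -1
g(j, t) = j - t + j*t (g(j, t) = (t*j - t) + j = (j*t - t) + j = (-t + j*t) + j = j - t + j*t)
(g(1, -4)/(-3 + (-2 - 4)))*(-28) = ((1 - 1*(-4) + 1*(-4))/(-3 + (-2 - 4)))*(-28) = ((1 + 4 - 4)/(-3 - 6))*(-28) = (1/(-9))*(-28) = (1*(-1/9))*(-28) = -1/9*(-28) = 28/9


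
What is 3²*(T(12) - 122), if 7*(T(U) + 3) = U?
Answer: -7767/7 ≈ -1109.6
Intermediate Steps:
T(U) = -3 + U/7
3²*(T(12) - 122) = 3²*((-3 + (⅐)*12) - 122) = 9*((-3 + 12/7) - 122) = 9*(-9/7 - 122) = 9*(-863/7) = -7767/7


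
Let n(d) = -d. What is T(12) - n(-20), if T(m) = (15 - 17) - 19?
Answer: -41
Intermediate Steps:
T(m) = -21 (T(m) = -2 - 19 = -21)
T(12) - n(-20) = -21 - (-1)*(-20) = -21 - 1*20 = -21 - 20 = -41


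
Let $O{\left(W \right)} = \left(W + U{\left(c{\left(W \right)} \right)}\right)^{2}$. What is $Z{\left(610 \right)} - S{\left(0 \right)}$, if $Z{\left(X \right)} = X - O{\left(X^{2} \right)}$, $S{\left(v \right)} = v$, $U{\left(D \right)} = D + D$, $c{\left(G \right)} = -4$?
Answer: $-138452455854$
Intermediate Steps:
$U{\left(D \right)} = 2 D$
$O{\left(W \right)} = \left(-8 + W\right)^{2}$ ($O{\left(W \right)} = \left(W + 2 \left(-4\right)\right)^{2} = \left(W - 8\right)^{2} = \left(-8 + W\right)^{2}$)
$Z{\left(X \right)} = X - \left(-8 + X^{2}\right)^{2}$
$Z{\left(610 \right)} - S{\left(0 \right)} = \left(610 - \left(-8 + 610^{2}\right)^{2}\right) - 0 = \left(610 - \left(-8 + 372100\right)^{2}\right) + 0 = \left(610 - 372092^{2}\right) + 0 = \left(610 - 138452456464\right) + 0 = -138452455854 + 0 = -138452455854$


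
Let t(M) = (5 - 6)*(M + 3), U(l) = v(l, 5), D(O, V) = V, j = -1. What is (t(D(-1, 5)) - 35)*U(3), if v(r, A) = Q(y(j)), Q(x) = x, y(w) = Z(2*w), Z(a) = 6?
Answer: -258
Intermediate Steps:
y(w) = 6
v(r, A) = 6
U(l) = 6
t(M) = -3 - M (t(M) = -(3 + M) = -3 - M)
(t(D(-1, 5)) - 35)*U(3) = ((-3 - 1*5) - 35)*6 = ((-3 - 5) - 35)*6 = (-8 - 35)*6 = -43*6 = -258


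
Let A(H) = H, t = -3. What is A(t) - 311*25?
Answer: -7778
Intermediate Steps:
A(t) - 311*25 = -3 - 311*25 = -3 - 7775 = -7778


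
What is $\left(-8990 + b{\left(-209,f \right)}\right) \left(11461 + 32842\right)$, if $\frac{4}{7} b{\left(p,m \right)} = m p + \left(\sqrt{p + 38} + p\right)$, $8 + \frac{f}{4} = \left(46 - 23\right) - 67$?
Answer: $\frac{11823628943}{4} + \frac{930363 i \sqrt{19}}{4} \approx 2.9559 \cdot 10^{9} + 1.0138 \cdot 10^{6} i$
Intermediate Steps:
$f = -208$ ($f = -32 + 4 \left(\left(46 - 23\right) - 67\right) = -32 + 4 \left(23 - 67\right) = -32 + 4 \left(-44\right) = -32 - 176 = -208$)
$b{\left(p,m \right)} = \frac{7 p}{4} + \frac{7 \sqrt{38 + p}}{4} + \frac{7 m p}{4}$ ($b{\left(p,m \right)} = \frac{7 \left(m p + \left(\sqrt{p + 38} + p\right)\right)}{4} = \frac{7 \left(m p + \left(\sqrt{38 + p} + p\right)\right)}{4} = \frac{7 \left(m p + \left(p + \sqrt{38 + p}\right)\right)}{4} = \frac{7 \left(p + \sqrt{38 + p} + m p\right)}{4} = \frac{7 p}{4} + \frac{7 \sqrt{38 + p}}{4} + \frac{7 m p}{4}$)
$\left(-8990 + b{\left(-209,f \right)}\right) \left(11461 + 32842\right) = \left(-8990 + \left(\frac{7}{4} \left(-209\right) + \frac{7 \sqrt{38 - 209}}{4} + \frac{7}{4} \left(-208\right) \left(-209\right)\right)\right) \left(11461 + 32842\right) = \left(-8990 + \left(- \frac{1463}{4} + \frac{7 \sqrt{-171}}{4} + 76076\right)\right) 44303 = \left(-8990 + \left(- \frac{1463}{4} + \frac{7 \cdot 3 i \sqrt{19}}{4} + 76076\right)\right) 44303 = \left(-8990 + \left(- \frac{1463}{4} + \frac{21 i \sqrt{19}}{4} + 76076\right)\right) 44303 = \left(-8990 + \left(\frac{302841}{4} + \frac{21 i \sqrt{19}}{4}\right)\right) 44303 = \left(\frac{266881}{4} + \frac{21 i \sqrt{19}}{4}\right) 44303 = \frac{11823628943}{4} + \frac{930363 i \sqrt{19}}{4}$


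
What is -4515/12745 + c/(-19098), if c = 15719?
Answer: -57313225/48680802 ≈ -1.1773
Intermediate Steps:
-4515/12745 + c/(-19098) = -4515/12745 + 15719/(-19098) = -4515*1/12745 + 15719*(-1/19098) = -903/2549 - 15719/19098 = -57313225/48680802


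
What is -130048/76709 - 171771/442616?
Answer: -70737707207/33952630744 ≈ -2.0834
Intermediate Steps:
-130048/76709 - 171771/442616 = -70737707207/33952630744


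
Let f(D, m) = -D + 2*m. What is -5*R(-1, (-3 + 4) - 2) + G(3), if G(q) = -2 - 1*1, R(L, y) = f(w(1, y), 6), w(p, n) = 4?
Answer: -43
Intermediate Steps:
R(L, y) = 8 (R(L, y) = -1*4 + 2*6 = -4 + 12 = 8)
G(q) = -3 (G(q) = -2 - 1 = -3)
-5*R(-1, (-3 + 4) - 2) + G(3) = -5*8 - 3 = -40 - 3 = -43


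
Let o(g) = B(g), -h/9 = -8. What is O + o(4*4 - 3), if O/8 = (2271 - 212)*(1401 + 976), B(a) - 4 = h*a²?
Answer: 39166116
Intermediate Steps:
h = 72 (h = -9*(-8) = 72)
B(a) = 4 + 72*a²
o(g) = 4 + 72*g²
O = 39153944 (O = 8*((2271 - 212)*(1401 + 976)) = 8*(2059*2377) = 8*4894243 = 39153944)
O + o(4*4 - 3) = 39153944 + (4 + 72*(4*4 - 3)²) = 39153944 + (4 + 72*(16 - 3)²) = 39153944 + (4 + 72*13²) = 39153944 + (4 + 72*169) = 39153944 + (4 + 12168) = 39153944 + 12172 = 39166116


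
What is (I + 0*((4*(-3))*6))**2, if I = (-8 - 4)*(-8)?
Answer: 9216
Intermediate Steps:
I = 96 (I = -12*(-8) = 96)
(I + 0*((4*(-3))*6))**2 = (96 + 0*((4*(-3))*6))**2 = (96 + 0*(-12*6))**2 = (96 + 0*(-72))**2 = (96 + 0)**2 = 96**2 = 9216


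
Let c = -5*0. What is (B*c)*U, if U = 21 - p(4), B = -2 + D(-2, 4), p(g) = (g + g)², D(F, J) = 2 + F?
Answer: 0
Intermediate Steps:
c = 0
p(g) = 4*g² (p(g) = (2*g)² = 4*g²)
B = -2 (B = -2 + (2 - 2) = -2 + 0 = -2)
U = -43 (U = 21 - 4*4² = 21 - 4*16 = 21 - 1*64 = 21 - 64 = -43)
(B*c)*U = -2*0*(-43) = 0*(-43) = 0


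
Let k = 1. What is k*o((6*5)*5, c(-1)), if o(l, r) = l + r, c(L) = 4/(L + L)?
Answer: 148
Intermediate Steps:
c(L) = 2/L (c(L) = 4/((2*L)) = 4*(1/(2*L)) = 2/L)
k*o((6*5)*5, c(-1)) = 1*((6*5)*5 + 2/(-1)) = 1*(30*5 + 2*(-1)) = 1*(150 - 2) = 1*148 = 148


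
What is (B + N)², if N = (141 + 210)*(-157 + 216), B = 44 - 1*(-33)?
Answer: 432057796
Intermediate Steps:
B = 77 (B = 44 + 33 = 77)
N = 20709 (N = 351*59 = 20709)
(B + N)² = (77 + 20709)² = 20786² = 432057796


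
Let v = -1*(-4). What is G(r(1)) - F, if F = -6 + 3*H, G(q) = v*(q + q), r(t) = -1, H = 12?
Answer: -38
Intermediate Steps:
v = 4
G(q) = 8*q (G(q) = 4*(q + q) = 4*(2*q) = 8*q)
F = 30 (F = -6 + 3*12 = -6 + 36 = 30)
G(r(1)) - F = 8*(-1) - 1*30 = -8 - 30 = -38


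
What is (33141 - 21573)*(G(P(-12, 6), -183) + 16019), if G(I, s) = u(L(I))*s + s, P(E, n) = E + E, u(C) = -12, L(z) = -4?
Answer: 208594176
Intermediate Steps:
P(E, n) = 2*E
G(I, s) = -11*s (G(I, s) = -12*s + s = -11*s)
(33141 - 21573)*(G(P(-12, 6), -183) + 16019) = (33141 - 21573)*(-11*(-183) + 16019) = 11568*(2013 + 16019) = 11568*18032 = 208594176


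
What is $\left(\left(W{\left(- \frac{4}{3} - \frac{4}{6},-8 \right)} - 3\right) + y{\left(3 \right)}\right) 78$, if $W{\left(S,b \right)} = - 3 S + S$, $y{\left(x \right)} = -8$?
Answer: $-546$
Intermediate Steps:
$W{\left(S,b \right)} = - 2 S$
$\left(\left(W{\left(- \frac{4}{3} - \frac{4}{6},-8 \right)} - 3\right) + y{\left(3 \right)}\right) 78 = \left(\left(- 2 \left(- \frac{4}{3} - \frac{4}{6}\right) - 3\right) - 8\right) 78 = \left(\left(- 2 \left(\left(-4\right) \frac{1}{3} - \frac{2}{3}\right) - 3\right) - 8\right) 78 = \left(\left(- 2 \left(- \frac{4}{3} - \frac{2}{3}\right) - 3\right) - 8\right) 78 = \left(\left(\left(-2\right) \left(-2\right) - 3\right) - 8\right) 78 = \left(\left(4 - 3\right) - 8\right) 78 = \left(1 - 8\right) 78 = \left(-7\right) 78 = -546$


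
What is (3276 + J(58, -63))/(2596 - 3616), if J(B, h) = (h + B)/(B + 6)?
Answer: -209659/65280 ≈ -3.2117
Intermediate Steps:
J(B, h) = (B + h)/(6 + B)
(3276 + J(58, -63))/(2596 - 3616) = (3276 + (58 - 63)/(6 + 58))/(2596 - 3616) = (3276 - 5/64)/(-1020) = (3276 + (1/64)*(-5))*(-1/1020) = (3276 - 5/64)*(-1/1020) = (209659/64)*(-1/1020) = -209659/65280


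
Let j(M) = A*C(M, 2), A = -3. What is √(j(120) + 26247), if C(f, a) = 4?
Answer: 3*√2915 ≈ 161.97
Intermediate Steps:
j(M) = -12 (j(M) = -3*4 = -12)
√(j(120) + 26247) = √(-12 + 26247) = √26235 = 3*√2915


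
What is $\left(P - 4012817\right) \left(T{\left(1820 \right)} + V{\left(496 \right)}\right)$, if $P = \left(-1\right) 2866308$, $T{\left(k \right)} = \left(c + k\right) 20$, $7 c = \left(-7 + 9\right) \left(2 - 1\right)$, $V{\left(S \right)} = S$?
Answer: $- \frac{1776960537000}{7} \approx -2.5385 \cdot 10^{11}$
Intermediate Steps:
$c = \frac{2}{7}$ ($c = \frac{\left(-7 + 9\right) \left(2 - 1\right)}{7} = \frac{2 \cdot 1}{7} = \frac{1}{7} \cdot 2 = \frac{2}{7} \approx 0.28571$)
$T{\left(k \right)} = \frac{40}{7} + 20 k$ ($T{\left(k \right)} = \left(\frac{2}{7} + k\right) 20 = \frac{40}{7} + 20 k$)
$P = -2866308$
$\left(P - 4012817\right) \left(T{\left(1820 \right)} + V{\left(496 \right)}\right) = \left(-2866308 - 4012817\right) \left(\left(\frac{40}{7} + 20 \cdot 1820\right) + 496\right) = - 6879125 \left(\left(\frac{40}{7} + 36400\right) + 496\right) = - 6879125 \left(\frac{254840}{7} + 496\right) = \left(-6879125\right) \frac{258312}{7} = - \frac{1776960537000}{7}$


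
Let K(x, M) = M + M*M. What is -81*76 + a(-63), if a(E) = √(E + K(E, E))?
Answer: -6156 + 3*√427 ≈ -6094.0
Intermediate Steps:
K(x, M) = M + M²
a(E) = √(E + E*(1 + E))
-81*76 + a(-63) = -81*76 + √(-63*(2 - 63)) = -6156 + √(-63*(-61)) = -6156 + √3843 = -6156 + 3*√427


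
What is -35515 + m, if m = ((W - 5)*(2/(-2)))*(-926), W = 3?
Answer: -37367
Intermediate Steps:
m = -1852 (m = ((3 - 5)*(2/(-2)))*(-926) = -4*(-1)/2*(-926) = -2*(-1)*(-926) = 2*(-926) = -1852)
-35515 + m = -35515 - 1852 = -37367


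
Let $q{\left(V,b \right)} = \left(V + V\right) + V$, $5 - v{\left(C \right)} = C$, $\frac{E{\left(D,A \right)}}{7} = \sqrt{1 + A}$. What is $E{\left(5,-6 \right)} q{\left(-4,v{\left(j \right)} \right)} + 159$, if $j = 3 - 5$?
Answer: $159 - 84 i \sqrt{5} \approx 159.0 - 187.83 i$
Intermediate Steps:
$E{\left(D,A \right)} = 7 \sqrt{1 + A}$
$j = -2$
$v{\left(C \right)} = 5 - C$
$q{\left(V,b \right)} = 3 V$ ($q{\left(V,b \right)} = 2 V + V = 3 V$)
$E{\left(5,-6 \right)} q{\left(-4,v{\left(j \right)} \right)} + 159 = 7 \sqrt{1 - 6} \cdot 3 \left(-4\right) + 159 = 7 \sqrt{-5} \left(-12\right) + 159 = 7 i \sqrt{5} \left(-12\right) + 159 = - 84 i \sqrt{5} + 159 = 159 - 84 i \sqrt{5}$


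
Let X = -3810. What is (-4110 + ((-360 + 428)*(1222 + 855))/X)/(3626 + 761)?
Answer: -7900168/8357235 ≈ -0.94531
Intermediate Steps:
(-4110 + ((-360 + 428)*(1222 + 855))/X)/(3626 + 761) = (-4110 + ((-360 + 428)*(1222 + 855))/(-3810))/(3626 + 761) = (-4110 + (68*2077)*(-1/3810))/4387 = (-4110 + 141236*(-1/3810))*(1/4387) = (-4110 - 70618/1905)*(1/4387) = -7900168/1905*1/4387 = -7900168/8357235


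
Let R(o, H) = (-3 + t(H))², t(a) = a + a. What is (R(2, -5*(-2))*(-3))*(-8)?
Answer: 6936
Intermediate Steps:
t(a) = 2*a
R(o, H) = (-3 + 2*H)²
(R(2, -5*(-2))*(-3))*(-8) = ((-3 + 2*(-5*(-2)))²*(-3))*(-8) = ((-3 + 2*10)²*(-3))*(-8) = ((-3 + 20)²*(-3))*(-8) = (17²*(-3))*(-8) = (289*(-3))*(-8) = -867*(-8) = 6936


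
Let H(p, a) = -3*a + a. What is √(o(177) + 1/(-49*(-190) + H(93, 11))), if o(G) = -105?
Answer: I*√251611662/1548 ≈ 10.247*I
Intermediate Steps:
H(p, a) = -2*a
√(o(177) + 1/(-49*(-190) + H(93, 11))) = √(-105 + 1/(-49*(-190) - 2*11)) = √(-105 + 1/(9310 - 22)) = √(-105 + 1/9288) = √(-975239/9288) = I*√251611662/1548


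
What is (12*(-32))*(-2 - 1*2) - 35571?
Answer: -34035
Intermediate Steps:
(12*(-32))*(-2 - 1*2) - 35571 = -384*(-2 - 2) - 35571 = -384*(-4) - 35571 = 1536 - 35571 = -34035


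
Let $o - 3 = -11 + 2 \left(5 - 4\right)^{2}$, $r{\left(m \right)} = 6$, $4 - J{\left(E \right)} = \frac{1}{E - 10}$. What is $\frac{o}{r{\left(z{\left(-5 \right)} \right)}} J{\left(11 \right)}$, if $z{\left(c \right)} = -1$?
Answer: $-3$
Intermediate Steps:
$J{\left(E \right)} = 4 - \frac{1}{-10 + E}$ ($J{\left(E \right)} = 4 - \frac{1}{E - 10} = 4 - \frac{1}{-10 + E}$)
$o = -6$ ($o = 3 - \left(11 - 2 \left(5 - 4\right)^{2}\right) = 3 - \left(11 - 2 \cdot 1^{2}\right) = 3 + \left(-11 + 2 \cdot 1\right) = 3 + \left(-11 + 2\right) = 3 - 9 = -6$)
$\frac{o}{r{\left(z{\left(-5 \right)} \right)}} J{\left(11 \right)} = - \frac{6}{6} \frac{-41 + 4 \cdot 11}{-10 + 11} = \left(-6\right) \frac{1}{6} \frac{-41 + 44}{1} = - 1 \cdot 3 = \left(-1\right) 3 = -3$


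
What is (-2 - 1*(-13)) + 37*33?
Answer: 1232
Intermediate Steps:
(-2 - 1*(-13)) + 37*33 = (-2 + 13) + 1221 = 11 + 1221 = 1232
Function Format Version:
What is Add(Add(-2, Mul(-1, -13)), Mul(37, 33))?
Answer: 1232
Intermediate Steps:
Add(Add(-2, Mul(-1, -13)), Mul(37, 33)) = Add(Add(-2, 13), 1221) = Add(11, 1221) = 1232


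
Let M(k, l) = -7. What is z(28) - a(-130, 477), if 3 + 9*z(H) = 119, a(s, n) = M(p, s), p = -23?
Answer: 179/9 ≈ 19.889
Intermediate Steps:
a(s, n) = -7
z(H) = 116/9 (z(H) = -⅓ + (⅑)*119 = -⅓ + 119/9 = 116/9)
z(28) - a(-130, 477) = 116/9 - 1*(-7) = 116/9 + 7 = 179/9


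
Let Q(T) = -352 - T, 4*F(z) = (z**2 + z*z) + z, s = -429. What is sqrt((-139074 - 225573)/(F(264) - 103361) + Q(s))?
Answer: sqrt(385703362502)/68447 ≈ 9.0734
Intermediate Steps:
F(z) = z**2/2 + z/4 (F(z) = ((z**2 + z*z) + z)/4 = ((z**2 + z**2) + z)/4 = (2*z**2 + z)/4 = (z + 2*z**2)/4 = z**2/2 + z/4)
sqrt((-139074 - 225573)/(F(264) - 103361) + Q(s)) = sqrt((-139074 - 225573)/((1/4)*264*(1 + 2*264) - 103361) + (-352 - 1*(-429))) = sqrt(-364647/((1/4)*264*(1 + 528) - 103361) + (-352 + 429)) = sqrt(-364647/((1/4)*264*529 - 103361) + 77) = sqrt(-364647/(34914 - 103361) + 77) = sqrt(-364647/(-68447) + 77) = sqrt(-364647*(-1/68447) + 77) = sqrt(364647/68447 + 77) = sqrt(5635066/68447) = sqrt(385703362502)/68447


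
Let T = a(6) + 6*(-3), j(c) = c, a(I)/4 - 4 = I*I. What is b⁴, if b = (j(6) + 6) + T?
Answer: 562448656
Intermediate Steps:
a(I) = 16 + 4*I² (a(I) = 16 + 4*(I*I) = 16 + 4*I²)
T = 142 (T = (16 + 4*6²) + 6*(-3) = (16 + 4*36) - 18 = (16 + 144) - 18 = 160 - 18 = 142)
b = 154 (b = (6 + 6) + 142 = 12 + 142 = 154)
b⁴ = 154⁴ = 562448656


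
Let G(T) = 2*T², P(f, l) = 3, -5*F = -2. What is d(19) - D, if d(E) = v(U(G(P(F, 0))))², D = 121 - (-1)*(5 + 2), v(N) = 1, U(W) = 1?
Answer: -127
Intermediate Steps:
F = ⅖ (F = -⅕*(-2) = ⅖ ≈ 0.40000)
D = 128 (D = 121 - (-1)*7 = 121 - 1*(-7) = 121 + 7 = 128)
d(E) = 1 (d(E) = 1² = 1)
d(19) - D = 1 - 1*128 = 1 - 128 = -127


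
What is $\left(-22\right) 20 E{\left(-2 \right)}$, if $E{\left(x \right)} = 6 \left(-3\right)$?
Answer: $7920$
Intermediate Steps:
$E{\left(x \right)} = -18$
$\left(-22\right) 20 E{\left(-2 \right)} = \left(-22\right) 20 \left(-18\right) = \left(-440\right) \left(-18\right) = 7920$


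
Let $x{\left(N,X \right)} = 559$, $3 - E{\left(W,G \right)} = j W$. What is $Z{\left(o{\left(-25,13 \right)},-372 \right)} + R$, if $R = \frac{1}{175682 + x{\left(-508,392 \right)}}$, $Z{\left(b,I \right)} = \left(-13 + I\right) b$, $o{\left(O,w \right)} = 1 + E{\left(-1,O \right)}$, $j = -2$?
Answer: $- \frac{135705569}{176241} \approx -770.0$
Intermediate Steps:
$E{\left(W,G \right)} = 3 + 2 W$ ($E{\left(W,G \right)} = 3 - - 2 W = 3 + 2 W$)
$o{\left(O,w \right)} = 2$ ($o{\left(O,w \right)} = 1 + \left(3 + 2 \left(-1\right)\right) = 1 + \left(3 - 2\right) = 1 + 1 = 2$)
$Z{\left(b,I \right)} = b \left(-13 + I\right)$
$R = \frac{1}{176241}$ ($R = \frac{1}{175682 + 559} = \frac{1}{176241} \approx 5.674 \cdot 10^{-6}$)
$Z{\left(o{\left(-25,13 \right)},-372 \right)} + R = 2 \left(-13 - 372\right) + \frac{1}{176241} = 2 \left(-385\right) + \frac{1}{176241} = -770 + \frac{1}{176241} = - \frac{135705569}{176241}$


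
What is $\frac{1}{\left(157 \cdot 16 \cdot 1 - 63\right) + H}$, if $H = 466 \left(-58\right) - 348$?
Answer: $- \frac{1}{24927} \approx -4.0117 \cdot 10^{-5}$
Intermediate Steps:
$H = -27376$ ($H = -27028 - 348 = -27376$)
$\frac{1}{\left(157 \cdot 16 \cdot 1 - 63\right) + H} = \frac{1}{\left(157 \cdot 16 \cdot 1 - 63\right) - 27376} = \frac{1}{\left(157 \cdot 16 - 63\right) - 27376} = \frac{1}{\left(2512 - 63\right) - 27376} = \frac{1}{2449 - 27376} = \frac{1}{-24927} = - \frac{1}{24927}$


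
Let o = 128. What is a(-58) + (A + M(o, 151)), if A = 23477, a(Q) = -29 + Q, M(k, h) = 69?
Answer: 23459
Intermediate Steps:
a(-58) + (A + M(o, 151)) = (-29 - 58) + (23477 + 69) = -87 + 23546 = 23459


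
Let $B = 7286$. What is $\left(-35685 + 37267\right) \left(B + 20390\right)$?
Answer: $43783432$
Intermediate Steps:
$\left(-35685 + 37267\right) \left(B + 20390\right) = \left(-35685 + 37267\right) \left(7286 + 20390\right) = 1582 \cdot 27676 = 43783432$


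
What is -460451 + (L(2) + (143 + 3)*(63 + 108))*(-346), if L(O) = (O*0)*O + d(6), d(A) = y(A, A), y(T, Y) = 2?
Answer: -9099379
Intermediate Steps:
d(A) = 2
L(O) = 2 (L(O) = (O*0)*O + 2 = 0*O + 2 = 0 + 2 = 2)
-460451 + (L(2) + (143 + 3)*(63 + 108))*(-346) = -460451 + (2 + (143 + 3)*(63 + 108))*(-346) = -460451 + (2 + 146*171)*(-346) = -460451 + (2 + 24966)*(-346) = -460451 + 24968*(-346) = -460451 - 8638928 = -9099379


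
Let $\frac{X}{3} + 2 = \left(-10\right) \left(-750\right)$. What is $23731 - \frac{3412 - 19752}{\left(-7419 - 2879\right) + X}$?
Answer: $\frac{72359904}{3049} \approx 23732.0$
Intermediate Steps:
$X = 22494$ ($X = -6 + 3 \left(\left(-10\right) \left(-750\right)\right) = -6 + 3 \cdot 7500 = -6 + 22500 = 22494$)
$23731 - \frac{3412 - 19752}{\left(-7419 - 2879\right) + X} = 23731 - \frac{3412 - 19752}{\left(-7419 - 2879\right) + 22494} = 23731 - - \frac{16340}{-10298 + 22494} = 23731 - - \frac{16340}{12196} = 23731 - \left(-16340\right) \frac{1}{12196} = 23731 - - \frac{4085}{3049} = 23731 + \frac{4085}{3049} = \frac{72359904}{3049}$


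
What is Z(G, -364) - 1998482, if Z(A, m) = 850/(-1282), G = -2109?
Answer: -1281027387/641 ≈ -1.9985e+6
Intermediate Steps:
Z(A, m) = -425/641 (Z(A, m) = 850*(-1/1282) = -425/641)
Z(G, -364) - 1998482 = -425/641 - 1998482 = -1281027387/641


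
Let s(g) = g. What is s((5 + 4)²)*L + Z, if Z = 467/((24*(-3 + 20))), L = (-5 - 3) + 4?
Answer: -131725/408 ≈ -322.86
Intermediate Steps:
L = -4 (L = -8 + 4 = -4)
Z = 467/408 (Z = 467/((24*17)) = 467/408 ≈ 1.1446)
s((5 + 4)²)*L + Z = (5 + 4)²*(-4) + 467/408 = 9²*(-4) + 467/408 = 81*(-4) + 467/408 = -324 + 467/408 = -131725/408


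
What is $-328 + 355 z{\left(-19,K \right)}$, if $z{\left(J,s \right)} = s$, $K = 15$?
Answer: $4997$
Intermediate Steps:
$-328 + 355 z{\left(-19,K \right)} = -328 + 355 \cdot 15 = -328 + 5325 = 4997$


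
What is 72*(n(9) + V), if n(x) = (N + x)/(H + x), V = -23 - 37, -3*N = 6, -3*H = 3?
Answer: -4257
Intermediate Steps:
H = -1 (H = -⅓*3 = -1)
N = -2 (N = -⅓*6 = -2)
V = -60
n(x) = (-2 + x)/(-1 + x)
72*(n(9) + V) = 72*((-2 + 9)/(-1 + 9) - 60) = 72*(7/8 - 60) = 72*(-473/8) = -4257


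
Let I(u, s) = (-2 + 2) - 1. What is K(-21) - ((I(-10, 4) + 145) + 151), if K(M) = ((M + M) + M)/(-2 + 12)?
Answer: -3013/10 ≈ -301.30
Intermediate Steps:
I(u, s) = -1 (I(u, s) = 0 - 1 = -1)
K(M) = 3*M/10 (K(M) = (2*M + M)/10 = (3*M)*(1/10) = 3*M/10)
K(-21) - ((I(-10, 4) + 145) + 151) = (3/10)*(-21) - ((-1 + 145) + 151) = -63/10 - (144 + 151) = -63/10 - 1*295 = -63/10 - 295 = -3013/10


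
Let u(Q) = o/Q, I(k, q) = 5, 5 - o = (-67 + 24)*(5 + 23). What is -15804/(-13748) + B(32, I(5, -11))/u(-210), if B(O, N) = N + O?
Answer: -7309577/1385111 ≈ -5.2773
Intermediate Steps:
o = 1209 (o = 5 - (-67 + 24)*(5 + 23) = 5 - (-43)*28 = 5 - 1*(-1204) = 5 + 1204 = 1209)
u(Q) = 1209/Q
-15804/(-13748) + B(32, I(5, -11))/u(-210) = -15804/(-13748) + (5 + 32)/((1209/(-210))) = -15804*(-1/13748) + 37/((1209*(-1/210))) = 3951/3437 + 37/(-403/70) = 3951/3437 + 37*(-70/403) = 3951/3437 - 2590/403 = -7309577/1385111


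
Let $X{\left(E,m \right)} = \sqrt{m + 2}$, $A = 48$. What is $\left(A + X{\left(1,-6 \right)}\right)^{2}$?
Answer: $2300 + 192 i \approx 2300.0 + 192.0 i$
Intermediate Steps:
$X{\left(E,m \right)} = \sqrt{2 + m}$
$\left(A + X{\left(1,-6 \right)}\right)^{2} = \left(48 + \sqrt{2 - 6}\right)^{2} = \left(48 + \sqrt{-4}\right)^{2} = \left(48 + 2 i\right)^{2}$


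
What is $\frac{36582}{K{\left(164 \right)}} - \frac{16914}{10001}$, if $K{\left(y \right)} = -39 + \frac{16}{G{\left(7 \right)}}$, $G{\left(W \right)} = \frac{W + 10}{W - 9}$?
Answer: $- \frac{6231317124}{6950695} \approx -896.5$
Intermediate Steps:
$G{\left(W \right)} = \frac{10 + W}{-9 + W}$
$K{\left(y \right)} = - \frac{695}{17}$ ($K{\left(y \right)} = -39 + \frac{16}{\frac{1}{-9 + 7} \left(10 + 7\right)} = -39 + \frac{16}{\frac{1}{-2} \cdot 17} = -39 + \frac{16}{\left(- \frac{1}{2}\right) 17} = -39 + \frac{16}{- \frac{17}{2}} = -39 + 16 \left(- \frac{2}{17}\right) = -39 - \frac{32}{17} = - \frac{695}{17}$)
$\frac{36582}{K{\left(164 \right)}} - \frac{16914}{10001} = \frac{36582}{- \frac{695}{17}} - \frac{16914}{10001} = 36582 \left(- \frac{17}{695}\right) - \frac{16914}{10001} = - \frac{621894}{695} - \frac{16914}{10001} = - \frac{6231317124}{6950695}$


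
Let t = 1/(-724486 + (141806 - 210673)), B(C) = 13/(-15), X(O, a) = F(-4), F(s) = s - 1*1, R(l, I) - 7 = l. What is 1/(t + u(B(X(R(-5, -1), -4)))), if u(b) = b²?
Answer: 59501475/44692144 ≈ 1.3314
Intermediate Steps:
R(l, I) = 7 + l
F(s) = -1 + s (F(s) = s - 1 = -1 + s)
X(O, a) = -5 (X(O, a) = -1 - 4 = -5)
B(C) = -13/15 (B(C) = 13*(-1/15) = -13/15)
t = -1/793353 (t = 1/(-724486 - 68867) = 1/(-793353) = -1/793353 ≈ -1.2605e-6)
1/(t + u(B(X(R(-5, -1), -4)))) = 1/(-1/793353 + (-13/15)²) = 1/(-1/793353 + 169/225) = 1/(44692144/59501475) = 59501475/44692144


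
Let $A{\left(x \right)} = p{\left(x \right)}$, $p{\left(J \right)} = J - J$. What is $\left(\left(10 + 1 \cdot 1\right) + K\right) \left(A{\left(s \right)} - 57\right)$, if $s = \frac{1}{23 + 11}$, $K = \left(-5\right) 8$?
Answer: $1653$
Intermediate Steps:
$K = -40$
$s = \frac{1}{34} \approx 0.029412$
$p{\left(J \right)} = 0$
$A{\left(x \right)} = 0$
$\left(\left(10 + 1 \cdot 1\right) + K\right) \left(A{\left(s \right)} - 57\right) = \left(\left(10 + 1 \cdot 1\right) - 40\right) \left(0 - 57\right) = \left(\left(10 + 1\right) - 40\right) \left(-57\right) = \left(11 - 40\right) \left(-57\right) = \left(-29\right) \left(-57\right) = 1653$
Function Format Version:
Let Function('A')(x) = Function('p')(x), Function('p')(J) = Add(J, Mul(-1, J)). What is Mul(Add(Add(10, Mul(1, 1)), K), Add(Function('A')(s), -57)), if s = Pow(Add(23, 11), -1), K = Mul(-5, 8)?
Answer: 1653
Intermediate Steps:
K = -40
s = Rational(1, 34) (s = Pow(34, -1) = Rational(1, 34) ≈ 0.029412)
Function('p')(J) = 0
Function('A')(x) = 0
Mul(Add(Add(10, Mul(1, 1)), K), Add(Function('A')(s), -57)) = Mul(Add(Add(10, Mul(1, 1)), -40), Add(0, -57)) = Mul(Add(Add(10, 1), -40), -57) = Mul(Add(11, -40), -57) = Mul(-29, -57) = 1653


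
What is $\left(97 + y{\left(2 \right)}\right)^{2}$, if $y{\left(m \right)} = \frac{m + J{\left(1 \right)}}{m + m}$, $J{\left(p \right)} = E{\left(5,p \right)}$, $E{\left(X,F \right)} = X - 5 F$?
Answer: $\frac{38025}{4} \approx 9506.3$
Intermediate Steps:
$J{\left(p \right)} = 5 - 5 p$
$y{\left(m \right)} = \frac{1}{2}$ ($y{\left(m \right)} = \frac{m + \left(5 - 5\right)}{m + m} = \frac{m + \left(5 - 5\right)}{2 m} = \left(m + 0\right) \frac{1}{2 m} = m \frac{1}{2 m} = \frac{1}{2}$)
$\left(97 + y{\left(2 \right)}\right)^{2} = \left(97 + \frac{1}{2}\right)^{2} = \left(\frac{195}{2}\right)^{2} = \frac{38025}{4}$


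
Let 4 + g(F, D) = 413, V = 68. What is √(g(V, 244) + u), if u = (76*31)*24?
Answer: 13*√337 ≈ 238.65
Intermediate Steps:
g(F, D) = 409 (g(F, D) = -4 + 413 = 409)
u = 56544 (u = 2356*24 = 56544)
√(g(V, 244) + u) = √(409 + 56544) = √56953 = 13*√337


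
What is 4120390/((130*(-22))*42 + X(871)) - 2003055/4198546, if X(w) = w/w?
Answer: -17540251916485/504325146974 ≈ -34.780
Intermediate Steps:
X(w) = 1
4120390/((130*(-22))*42 + X(871)) - 2003055/4198546 = 4120390/((130*(-22))*42 + 1) - 2003055/4198546 = 4120390/(-2860*42 + 1) - 2003055*1/4198546 = 4120390/(-120120 + 1) - 2003055/4198546 = 4120390/(-120119) - 2003055/4198546 = 4120390*(-1/120119) - 2003055/4198546 = -4120390/120119 - 2003055/4198546 = -17540251916485/504325146974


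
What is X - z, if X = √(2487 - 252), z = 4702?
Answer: -4702 + √2235 ≈ -4654.7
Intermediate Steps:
X = √2235 ≈ 47.276
X - z = √2235 - 1*4702 = √2235 - 4702 = -4702 + √2235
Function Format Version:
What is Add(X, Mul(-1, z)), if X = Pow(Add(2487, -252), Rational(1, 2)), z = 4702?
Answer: Add(-4702, Pow(2235, Rational(1, 2))) ≈ -4654.7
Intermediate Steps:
X = Pow(2235, Rational(1, 2)) ≈ 47.276
Add(X, Mul(-1, z)) = Add(Pow(2235, Rational(1, 2)), Mul(-1, 4702)) = Add(Pow(2235, Rational(1, 2)), -4702) = Add(-4702, Pow(2235, Rational(1, 2)))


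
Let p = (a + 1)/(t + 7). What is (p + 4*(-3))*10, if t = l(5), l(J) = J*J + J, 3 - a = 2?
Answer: -4420/37 ≈ -119.46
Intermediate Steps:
a = 1 (a = 3 - 1*2 = 3 - 2 = 1)
l(J) = J + J² (l(J) = J² + J = J + J²)
t = 30 (t = 5*(1 + 5) = 5*6 = 30)
p = 2/37 (p = (1 + 1)/(30 + 7) = 2/37 ≈ 0.054054)
(p + 4*(-3))*10 = (2/37 + 4*(-3))*10 = (2/37 - 12)*10 = -442/37*10 = -4420/37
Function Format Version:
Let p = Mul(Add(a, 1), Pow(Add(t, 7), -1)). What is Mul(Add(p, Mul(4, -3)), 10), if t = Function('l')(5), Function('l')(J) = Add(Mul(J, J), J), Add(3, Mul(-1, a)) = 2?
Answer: Rational(-4420, 37) ≈ -119.46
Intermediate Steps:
a = 1 (a = Add(3, Mul(-1, 2)) = Add(3, -2) = 1)
Function('l')(J) = Add(J, Pow(J, 2)) (Function('l')(J) = Add(Pow(J, 2), J) = Add(J, Pow(J, 2)))
t = 30 (t = Mul(5, Add(1, 5)) = Mul(5, 6) = 30)
p = Rational(2, 37) (p = Mul(Add(1, 1), Pow(Add(30, 7), -1)) = Mul(2, Pow(37, -1)) = Mul(2, Rational(1, 37)) = Rational(2, 37) ≈ 0.054054)
Mul(Add(p, Mul(4, -3)), 10) = Mul(Add(Rational(2, 37), Mul(4, -3)), 10) = Mul(Add(Rational(2, 37), -12), 10) = Mul(Rational(-442, 37), 10) = Rational(-4420, 37)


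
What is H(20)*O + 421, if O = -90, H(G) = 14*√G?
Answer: 421 - 2520*√5 ≈ -5213.9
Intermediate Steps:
H(20)*O + 421 = (14*√20)*(-90) + 421 = (14*(2*√5))*(-90) + 421 = (28*√5)*(-90) + 421 = -2520*√5 + 421 = 421 - 2520*√5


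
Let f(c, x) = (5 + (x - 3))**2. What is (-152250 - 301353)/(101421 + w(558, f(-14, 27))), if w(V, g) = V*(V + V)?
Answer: -151201/241383 ≈ -0.62639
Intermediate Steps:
f(c, x) = (2 + x)**2 (f(c, x) = (5 + (-3 + x))**2 = (2 + x)**2)
w(V, g) = 2*V**2 (w(V, g) = V*(2*V) = 2*V**2)
(-152250 - 301353)/(101421 + w(558, f(-14, 27))) = (-152250 - 301353)/(101421 + 2*558**2) = -453603/(101421 + 2*311364) = -453603/(101421 + 622728) = -453603/724149 = -453603*1/724149 = -151201/241383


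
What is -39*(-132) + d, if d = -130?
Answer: 5018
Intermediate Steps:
-39*(-132) + d = -39*(-132) - 130 = 5148 - 130 = 5018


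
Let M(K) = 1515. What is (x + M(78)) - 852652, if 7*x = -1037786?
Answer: -6995745/7 ≈ -9.9939e+5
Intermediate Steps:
x = -1037786/7 (x = (⅐)*(-1037786) = -1037786/7 ≈ -1.4826e+5)
(x + M(78)) - 852652 = (-1037786/7 + 1515) - 852652 = -1027181/7 - 852652 = -6995745/7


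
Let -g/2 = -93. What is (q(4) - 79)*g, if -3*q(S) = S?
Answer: -14942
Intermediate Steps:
g = 186 (g = -2*(-93) = 186)
q(S) = -S/3
(q(4) - 79)*g = (-⅓*4 - 79)*186 = (-4/3 - 79)*186 = -241/3*186 = -14942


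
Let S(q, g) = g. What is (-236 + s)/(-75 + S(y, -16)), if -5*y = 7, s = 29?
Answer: 207/91 ≈ 2.2747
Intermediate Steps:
y = -7/5 (y = -1/5*7 = -7/5 ≈ -1.4000)
(-236 + s)/(-75 + S(y, -16)) = (-236 + 29)/(-75 - 16) = -207/(-91) = -207*(-1/91) = 207/91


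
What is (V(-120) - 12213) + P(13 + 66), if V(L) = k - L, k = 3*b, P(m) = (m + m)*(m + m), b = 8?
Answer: 12895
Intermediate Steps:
P(m) = 4*m² (P(m) = (2*m)*(2*m) = 4*m²)
k = 24 (k = 3*8 = 24)
V(L) = 24 - L
(V(-120) - 12213) + P(13 + 66) = ((24 - 1*(-120)) - 12213) + 4*(13 + 66)² = ((24 + 120) - 12213) + 4*79² = (144 - 12213) + 4*6241 = -12069 + 24964 = 12895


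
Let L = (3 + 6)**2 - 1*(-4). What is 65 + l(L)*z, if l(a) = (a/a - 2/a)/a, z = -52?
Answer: 465309/7225 ≈ 64.403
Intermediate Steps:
L = 85 (L = 9**2 + 4 = 81 + 4 = 85)
l(a) = (1 - 2/a)/a
65 + l(L)*z = 65 + ((-2 + 85)/85**2)*(-52) = 65 + ((1/7225)*83)*(-52) = 65 + (83/7225)*(-52) = 65 - 4316/7225 = 465309/7225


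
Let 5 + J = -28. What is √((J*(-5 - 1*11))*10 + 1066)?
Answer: √6346 ≈ 79.662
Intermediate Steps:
J = -33 (J = -5 - 28 = -33)
√((J*(-5 - 1*11))*10 + 1066) = √(-33*(-5 - 1*11)*10 + 1066) = √(-33*(-5 - 11)*10 + 1066) = √(-33*(-16)*10 + 1066) = √(528*10 + 1066) = √(5280 + 1066) = √6346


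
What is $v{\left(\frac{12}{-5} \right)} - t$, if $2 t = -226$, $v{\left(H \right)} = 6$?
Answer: $119$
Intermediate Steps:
$t = -113$ ($t = \frac{1}{2} \left(-226\right) = -113$)
$v{\left(\frac{12}{-5} \right)} - t = 6 - -113 = 6 + 113 = 119$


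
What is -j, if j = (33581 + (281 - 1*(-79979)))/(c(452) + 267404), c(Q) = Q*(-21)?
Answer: -113841/257912 ≈ -0.44139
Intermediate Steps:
c(Q) = -21*Q
j = 113841/257912 (j = (33581 + (281 - 1*(-79979)))/(-21*452 + 267404) = (33581 + (281 + 79979))/(-9492 + 267404) = (33581 + 80260)/257912 = 113841*(1/257912) = 113841/257912 ≈ 0.44139)
-j = -1*113841/257912 = -113841/257912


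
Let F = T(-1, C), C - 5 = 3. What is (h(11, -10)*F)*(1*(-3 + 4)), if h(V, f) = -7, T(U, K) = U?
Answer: 7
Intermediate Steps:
C = 8 (C = 5 + 3 = 8)
F = -1
(h(11, -10)*F)*(1*(-3 + 4)) = (-7*(-1))*(1*(-3 + 4)) = 7*(1*1) = 7*1 = 7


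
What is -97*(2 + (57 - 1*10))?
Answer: -4753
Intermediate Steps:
-97*(2 + (57 - 1*10)) = -97*(2 + (57 - 10)) = -97*(2 + 47) = -97*49 = -4753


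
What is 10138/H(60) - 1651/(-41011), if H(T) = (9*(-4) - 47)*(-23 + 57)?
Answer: -205555198/57866521 ≈ -3.5522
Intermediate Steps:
H(T) = -2822 (H(T) = (-36 - 47)*34 = -83*34 = -2822)
10138/H(60) - 1651/(-41011) = 10138/(-2822) - 1651/(-41011) = 10138*(-1/2822) - 1651*(-1/41011) = -5069/1411 + 1651/41011 = -205555198/57866521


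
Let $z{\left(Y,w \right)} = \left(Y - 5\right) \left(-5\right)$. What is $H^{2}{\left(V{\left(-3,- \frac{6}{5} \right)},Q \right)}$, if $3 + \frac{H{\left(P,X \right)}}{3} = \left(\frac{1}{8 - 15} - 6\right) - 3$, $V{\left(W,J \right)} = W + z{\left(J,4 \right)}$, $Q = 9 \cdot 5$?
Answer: $\frac{65025}{49} \approx 1327.0$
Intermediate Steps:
$z{\left(Y,w \right)} = 25 - 5 Y$ ($z{\left(Y,w \right)} = \left(-5 + Y\right) \left(-5\right) = 25 - 5 Y$)
$Q = 45$
$V{\left(W,J \right)} = 25 + W - 5 J$ ($V{\left(W,J \right)} = W - \left(-25 + 5 J\right) = 25 + W - 5 J$)
$H{\left(P,X \right)} = - \frac{255}{7}$ ($H{\left(P,X \right)} = -9 + 3 \left(\left(\frac{1}{8 - 15} - 6\right) - 3\right) = -9 + 3 \left(\left(\frac{1}{-7} - 6\right) - 3\right) = -9 + 3 \left(\left(- \frac{1}{7} - 6\right) - 3\right) = -9 + 3 \left(- \frac{43}{7} - 3\right) = -9 + 3 \left(- \frac{64}{7}\right) = -9 - \frac{192}{7} = - \frac{255}{7}$)
$H^{2}{\left(V{\left(-3,- \frac{6}{5} \right)},Q \right)} = \left(- \frac{255}{7}\right)^{2} = \frac{65025}{49}$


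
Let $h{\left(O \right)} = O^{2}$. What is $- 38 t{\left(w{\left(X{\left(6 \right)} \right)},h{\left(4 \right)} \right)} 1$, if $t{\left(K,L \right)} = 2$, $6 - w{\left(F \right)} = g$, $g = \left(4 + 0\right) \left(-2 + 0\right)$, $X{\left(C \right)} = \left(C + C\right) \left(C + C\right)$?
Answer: $-76$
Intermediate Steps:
$X{\left(C \right)} = 4 C^{2}$ ($X{\left(C \right)} = 2 C 2 C = 4 C^{2}$)
$g = -8$ ($g = 4 \left(-2\right) = -8$)
$w{\left(F \right)} = 14$ ($w{\left(F \right)} = 6 - -8 = 6 + 8 = 14$)
$- 38 t{\left(w{\left(X{\left(6 \right)} \right)},h{\left(4 \right)} \right)} 1 = \left(-38\right) 2 \cdot 1 = \left(-76\right) 1 = -76$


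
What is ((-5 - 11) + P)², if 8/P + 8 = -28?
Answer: 21316/81 ≈ 263.16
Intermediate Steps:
P = -2/9 (P = 8/(-8 - 28) = 8/(-36) = 8*(-1/36) = -2/9 ≈ -0.22222)
((-5 - 11) + P)² = ((-5 - 11) - 2/9)² = (-16 - 2/9)² = (-146/9)² = 21316/81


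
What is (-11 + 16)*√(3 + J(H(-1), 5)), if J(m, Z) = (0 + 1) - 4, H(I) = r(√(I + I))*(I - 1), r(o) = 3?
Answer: 0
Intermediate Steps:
H(I) = -3 + 3*I (H(I) = 3*(I - 1) = 3*(-1 + I) = -3 + 3*I)
J(m, Z) = -3 (J(m, Z) = 1 - 4 = -3)
(-11 + 16)*√(3 + J(H(-1), 5)) = (-11 + 16)*√(3 - 3) = 5*√0 = 5*0 = 0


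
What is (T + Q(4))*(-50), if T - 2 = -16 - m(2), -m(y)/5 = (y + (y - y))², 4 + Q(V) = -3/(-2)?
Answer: -175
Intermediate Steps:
Q(V) = -5/2 (Q(V) = -4 - 3/(-2) = -4 - 3*(-½) = -4 + 3/2 = -5/2)
m(y) = -5*y² (m(y) = -5*(y + (y - y))² = -5*(y + 0)² = -5*y²)
T = 6 (T = 2 + (-16 - (-5)*2²) = 2 + (-16 - (-5)*4) = 2 + (-16 - 1*(-20)) = 2 + (-16 + 20) = 2 + 4 = 6)
(T + Q(4))*(-50) = (6 - 5/2)*(-50) = (7/2)*(-50) = -175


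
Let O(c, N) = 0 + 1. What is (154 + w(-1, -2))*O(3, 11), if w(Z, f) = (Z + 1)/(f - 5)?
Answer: 154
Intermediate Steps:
O(c, N) = 1
w(Z, f) = (1 + Z)/(-5 + f)
(154 + w(-1, -2))*O(3, 11) = (154 + (1 - 1)/(-5 - 2))*1 = (154 + 0/(-7))*1 = (154 - 1/7*0)*1 = (154 + 0)*1 = 154*1 = 154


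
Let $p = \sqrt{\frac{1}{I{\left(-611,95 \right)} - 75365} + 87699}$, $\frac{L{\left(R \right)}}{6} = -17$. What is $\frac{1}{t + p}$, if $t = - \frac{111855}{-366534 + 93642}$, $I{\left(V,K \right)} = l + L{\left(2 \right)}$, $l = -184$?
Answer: $- \frac{256577382373740}{54896869749280255733} + \frac{16548898592 \sqrt{125476962299562}}{54896869749280255733} \approx 0.0033721$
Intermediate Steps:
$L{\left(R \right)} = -102$ ($L{\left(R \right)} = 6 \left(-17\right) = -102$)
$I{\left(V,K \right)} = -286$ ($I{\left(V,K \right)} = -184 - 102 = -286$)
$p = \frac{2 \sqrt{125476962299562}}{75651}$ ($p = \sqrt{\frac{1}{-286 - 75365} + 87699} = \sqrt{\frac{1}{-75651} + 87699} = \sqrt{- \frac{1}{75651} + 87699} = \sqrt{\frac{6634517048}{75651}} = \frac{2 \sqrt{125476962299562}}{75651} \approx 296.14$)
$t = \frac{37285}{90964}$ ($t = - \frac{111855}{-272892} = \left(-111855\right) \left(- \frac{1}{272892}\right) = \frac{37285}{90964} \approx 0.40989$)
$\frac{1}{t + p} = \frac{1}{\frac{37285}{90964} + \frac{2 \sqrt{125476962299562}}{75651}}$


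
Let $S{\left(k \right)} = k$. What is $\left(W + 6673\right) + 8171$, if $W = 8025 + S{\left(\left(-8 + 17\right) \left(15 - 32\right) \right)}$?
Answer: $22716$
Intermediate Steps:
$W = 7872$ ($W = 8025 + \left(-8 + 17\right) \left(15 - 32\right) = 8025 + 9 \left(-17\right) = 8025 - 153 = 7872$)
$\left(W + 6673\right) + 8171 = \left(7872 + 6673\right) + 8171 = 14545 + 8171 = 22716$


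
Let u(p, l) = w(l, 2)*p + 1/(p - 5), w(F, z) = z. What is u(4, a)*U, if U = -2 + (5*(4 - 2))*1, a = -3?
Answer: 56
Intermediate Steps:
U = 8 (U = -2 + (5*2)*1 = -2 + 10*1 = -2 + 10 = 8)
u(p, l) = 1/(-5 + p) + 2*p (u(p, l) = 2*p + 1/(p - 5) = 2*p + 1/(-5 + p) = 1/(-5 + p) + 2*p)
u(4, a)*U = ((1 - 10*4 + 2*4²)/(-5 + 4))*8 = ((1 - 40 + 2*16)/(-1))*8 = -(1 - 40 + 32)*8 = -1*(-7)*8 = 7*8 = 56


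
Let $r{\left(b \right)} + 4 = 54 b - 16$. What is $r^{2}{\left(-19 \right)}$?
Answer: $1094116$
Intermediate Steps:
$r{\left(b \right)} = -20 + 54 b$ ($r{\left(b \right)} = -4 + \left(54 b - 16\right) = -4 + \left(-16 + 54 b\right) = -20 + 54 b$)
$r^{2}{\left(-19 \right)} = \left(-20 + 54 \left(-19\right)\right)^{2} = \left(-20 - 1026\right)^{2} = \left(-1046\right)^{2} = 1094116$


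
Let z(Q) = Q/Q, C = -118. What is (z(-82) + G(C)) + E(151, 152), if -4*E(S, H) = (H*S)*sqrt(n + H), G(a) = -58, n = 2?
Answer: -57 - 5738*sqrt(154) ≈ -71264.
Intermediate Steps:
z(Q) = 1
E(S, H) = -H*S*sqrt(2 + H)/4
(z(-82) + G(C)) + E(151, 152) = (1 - 58) - 1/4*152*151*sqrt(2 + 152) = -57 - 1/4*152*151*sqrt(154) = -57 - 5738*sqrt(154)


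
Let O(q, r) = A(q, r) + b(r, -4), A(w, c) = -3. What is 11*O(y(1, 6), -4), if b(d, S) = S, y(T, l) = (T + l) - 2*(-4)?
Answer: -77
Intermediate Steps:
y(T, l) = 8 + T + l (y(T, l) = (T + l) + 8 = 8 + T + l)
O(q, r) = -7 (O(q, r) = -3 - 4 = -7)
11*O(y(1, 6), -4) = 11*(-7) = -77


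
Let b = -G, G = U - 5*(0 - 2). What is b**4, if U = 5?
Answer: 50625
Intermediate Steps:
G = 15 (G = 5 - 5*(0 - 2) = 5 - 5*(-2) = 5 + 10 = 15)
b = -15 (b = -1*15 = -15)
b**4 = (-15)**4 = 50625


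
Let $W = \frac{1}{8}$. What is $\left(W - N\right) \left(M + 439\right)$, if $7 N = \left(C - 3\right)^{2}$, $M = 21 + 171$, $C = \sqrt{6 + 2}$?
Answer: $- \frac{81399}{56} + \frac{7572 \sqrt{2}}{7} \approx 76.221$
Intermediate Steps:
$W = \frac{1}{8} \approx 0.125$
$C = 2 \sqrt{2}$ ($C = \sqrt{8} = 2 \sqrt{2} \approx 2.8284$)
$M = 192$
$N = \frac{\left(-3 + 2 \sqrt{2}\right)^{2}}{7}$ ($N = \frac{\left(2 \sqrt{2} - 3\right)^{2}}{7} = \frac{\left(-3 + 2 \sqrt{2}\right)^{2}}{7} \approx 0.0042053$)
$\left(W - N\right) \left(M + 439\right) = \left(\frac{1}{8} - \left(\frac{17}{7} - \frac{12 \sqrt{2}}{7}\right)\right) \left(192 + 439\right) = \left(\frac{1}{8} - \left(\frac{17}{7} - \frac{12 \sqrt{2}}{7}\right)\right) 631 = \left(- \frac{129}{56} + \frac{12 \sqrt{2}}{7}\right) 631 = - \frac{81399}{56} + \frac{7572 \sqrt{2}}{7}$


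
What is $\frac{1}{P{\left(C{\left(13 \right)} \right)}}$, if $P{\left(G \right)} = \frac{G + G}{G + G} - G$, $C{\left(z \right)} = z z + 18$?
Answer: $- \frac{1}{186} \approx -0.0053763$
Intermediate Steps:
$C{\left(z \right)} = 18 + z^{2}$ ($C{\left(z \right)} = z^{2} + 18 = 18 + z^{2}$)
$P{\left(G \right)} = 1 - G$ ($P{\left(G \right)} = \frac{2 G}{2 G} - G = 2 G \frac{1}{2 G} - G = 1 - G$)
$\frac{1}{P{\left(C{\left(13 \right)} \right)}} = \frac{1}{1 - \left(18 + 13^{2}\right)} = \frac{1}{1 - \left(18 + 169\right)} = \frac{1}{1 - 187} = \frac{1}{-186} = - \frac{1}{186}$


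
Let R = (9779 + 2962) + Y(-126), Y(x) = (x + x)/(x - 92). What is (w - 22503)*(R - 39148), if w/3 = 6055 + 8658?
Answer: -62273535732/109 ≈ -5.7132e+8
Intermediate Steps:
Y(x) = 2*x/(-92 + x) (Y(x) = (2*x)/(-92 + x) = 2*x/(-92 + x))
w = 44139 (w = 3*(6055 + 8658) = 3*14713 = 44139)
R = 1388895/109 (R = (9779 + 2962) + 2*(-126)/(-92 - 126) = 12741 + 2*(-126)/(-218) = 12741 + 2*(-126)*(-1/218) = 12741 + 126/109 = 1388895/109 ≈ 12742.)
(w - 22503)*(R - 39148) = (44139 - 22503)*(1388895/109 - 39148) = 21636*(-2878237/109) = -62273535732/109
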